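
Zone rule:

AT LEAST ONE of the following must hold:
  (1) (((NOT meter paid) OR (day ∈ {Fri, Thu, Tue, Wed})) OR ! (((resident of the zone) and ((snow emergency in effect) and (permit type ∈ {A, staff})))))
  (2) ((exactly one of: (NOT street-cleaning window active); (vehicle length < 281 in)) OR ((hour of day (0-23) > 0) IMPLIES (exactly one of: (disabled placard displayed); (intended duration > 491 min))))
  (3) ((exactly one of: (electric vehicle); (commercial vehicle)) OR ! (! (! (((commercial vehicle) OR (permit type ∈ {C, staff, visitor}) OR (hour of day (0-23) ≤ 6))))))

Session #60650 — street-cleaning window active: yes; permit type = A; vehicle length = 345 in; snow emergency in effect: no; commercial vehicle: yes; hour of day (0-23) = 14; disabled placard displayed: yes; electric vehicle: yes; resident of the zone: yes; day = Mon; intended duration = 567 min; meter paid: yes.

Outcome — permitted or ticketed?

Permitted

Atomic conditions:
  NOT meter paid: yes → false
  day ∈ {Fri, Thu, Tue, Wed}: Mon is not in the set → false
  resident of the zone: yes → true
  snow emergency in effect: no → false
  permit type ∈ {A, staff}: A is in the set → true
  NOT street-cleaning window active: yes → false
  vehicle length < 281 in: 345 < 281 is false
  hour of day (0-23) > 0: 14 > 0 is true
  disabled placard displayed: yes → true
  intended duration > 491 min: 567 > 491 is true
  electric vehicle: yes → true
  commercial vehicle: yes → true
  permit type ∈ {C, staff, visitor}: A is not in the set → false
  hour of day (0-23) ≤ 6: 14 ≤ 6 is false
Combine:
[1.1] false OR false = false
[1.2.1.2] false AND true = false
[1.2.1] true AND false = false
[1.2] NOT false = true
[1] false OR true = true
[2.1] exactly-one(false, false) = false
[2.2.2] exactly-one(true, true) = false
[2.2] true → false = false
[2] false OR false = false
[3.1] exactly-one(true, true) = false
[3.2.1.1.1] true OR false OR false = true
[3.2.1.1] NOT true = false
[3.2.1] NOT false = true
[3.2] NOT true = false
[3] false OR false = false
[root] true OR false OR false = true
Overall: true → permitted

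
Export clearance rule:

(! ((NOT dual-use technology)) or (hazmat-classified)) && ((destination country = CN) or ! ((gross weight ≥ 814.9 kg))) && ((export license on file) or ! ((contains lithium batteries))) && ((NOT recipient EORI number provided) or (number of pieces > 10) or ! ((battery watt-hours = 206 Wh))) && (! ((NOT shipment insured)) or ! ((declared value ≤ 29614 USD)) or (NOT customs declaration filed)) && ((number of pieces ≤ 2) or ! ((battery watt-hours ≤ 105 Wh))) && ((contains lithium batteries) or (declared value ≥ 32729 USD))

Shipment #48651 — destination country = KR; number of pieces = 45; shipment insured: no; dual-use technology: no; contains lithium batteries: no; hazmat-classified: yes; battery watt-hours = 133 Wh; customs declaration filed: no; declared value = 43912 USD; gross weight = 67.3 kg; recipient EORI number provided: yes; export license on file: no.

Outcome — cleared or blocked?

Atomic conditions:
  NOT dual-use technology: no → true
  hazmat-classified: yes → true
  destination country = CN: KR == CN is false
  gross weight ≥ 814.9 kg: 67.3 ≥ 814.9 is false
  export license on file: no → false
  contains lithium batteries: no → false
  NOT recipient EORI number provided: yes → false
  number of pieces > 10: 45 > 10 is true
  battery watt-hours = 206 Wh: 133 == 206 is false
  NOT shipment insured: no → true
  declared value ≤ 29614 USD: 43912 ≤ 29614 is false
  NOT customs declaration filed: no → true
  number of pieces ≤ 2: 45 ≤ 2 is false
  battery watt-hours ≤ 105 Wh: 133 ≤ 105 is false
  declared value ≥ 32729 USD: 43912 ≥ 32729 is true
Combine:
[1.1] NOT true = false
[1] false OR true = true
[2.2] NOT false = true
[2] false OR true = true
[3.2] NOT false = true
[3] false OR true = true
[4.3] NOT false = true
[4] false OR true OR true = true
[5.1] NOT true = false
[5.2] NOT false = true
[5] false OR true OR true = true
[6.2] NOT false = true
[6] false OR true = true
[7] false OR true = true
[root] true AND true AND true AND true AND true AND true AND true = true
Overall: true → cleared

Cleared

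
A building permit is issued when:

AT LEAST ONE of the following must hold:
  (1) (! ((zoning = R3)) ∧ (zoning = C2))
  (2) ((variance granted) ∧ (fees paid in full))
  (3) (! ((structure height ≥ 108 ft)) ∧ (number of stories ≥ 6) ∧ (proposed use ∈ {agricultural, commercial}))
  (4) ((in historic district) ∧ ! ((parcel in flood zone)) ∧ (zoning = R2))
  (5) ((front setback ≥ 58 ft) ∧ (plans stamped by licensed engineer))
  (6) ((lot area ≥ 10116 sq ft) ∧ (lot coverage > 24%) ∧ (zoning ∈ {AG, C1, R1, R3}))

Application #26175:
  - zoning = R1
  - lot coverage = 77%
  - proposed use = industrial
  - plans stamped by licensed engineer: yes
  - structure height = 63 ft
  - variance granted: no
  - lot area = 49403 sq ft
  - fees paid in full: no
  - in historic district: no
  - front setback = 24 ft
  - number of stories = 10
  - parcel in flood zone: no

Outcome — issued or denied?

Issued

Atomic conditions:
  zoning = R3: R1 == R3 is false
  zoning = C2: R1 == C2 is false
  variance granted: no → false
  fees paid in full: no → false
  structure height ≥ 108 ft: 63 ≥ 108 is false
  number of stories ≥ 6: 10 ≥ 6 is true
  proposed use ∈ {agricultural, commercial}: industrial is not in the set → false
  in historic district: no → false
  parcel in flood zone: no → false
  zoning = R2: R1 == R2 is false
  front setback ≥ 58 ft: 24 ≥ 58 is false
  plans stamped by licensed engineer: yes → true
  lot area ≥ 10116 sq ft: 49403 ≥ 10116 is true
  lot coverage > 24%: 77 > 24 is true
  zoning ∈ {AG, C1, R1, R3}: R1 is in the set → true
Combine:
[1.1] NOT false = true
[1] true AND false = false
[2] false AND false = false
[3.1] NOT false = true
[3] true AND true AND false = false
[4.2] NOT false = true
[4] false AND true AND false = false
[5] false AND true = false
[6] true AND true AND true = true
[root] false OR false OR false OR false OR false OR true = true
Overall: true → issued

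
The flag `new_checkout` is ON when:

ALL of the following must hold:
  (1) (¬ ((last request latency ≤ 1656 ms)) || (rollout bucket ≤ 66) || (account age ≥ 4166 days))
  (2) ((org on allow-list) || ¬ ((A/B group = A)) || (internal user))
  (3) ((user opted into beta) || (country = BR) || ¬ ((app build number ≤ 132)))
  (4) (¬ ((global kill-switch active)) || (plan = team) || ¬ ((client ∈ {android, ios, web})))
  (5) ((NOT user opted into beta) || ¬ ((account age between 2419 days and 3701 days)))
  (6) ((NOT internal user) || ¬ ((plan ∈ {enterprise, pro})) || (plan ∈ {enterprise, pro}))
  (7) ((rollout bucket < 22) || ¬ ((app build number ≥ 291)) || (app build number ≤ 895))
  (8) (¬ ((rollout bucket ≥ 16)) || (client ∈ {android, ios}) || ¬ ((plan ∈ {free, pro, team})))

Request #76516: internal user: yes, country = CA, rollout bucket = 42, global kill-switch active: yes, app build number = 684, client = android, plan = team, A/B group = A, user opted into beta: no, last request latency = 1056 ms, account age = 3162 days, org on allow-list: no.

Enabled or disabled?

Atomic conditions:
  last request latency ≤ 1656 ms: 1056 ≤ 1656 is true
  rollout bucket ≤ 66: 42 ≤ 66 is true
  account age ≥ 4166 days: 3162 ≥ 4166 is false
  org on allow-list: no → false
  A/B group = A: A == A is true
  internal user: yes → true
  user opted into beta: no → false
  country = BR: CA == BR is false
  app build number ≤ 132: 684 ≤ 132 is false
  global kill-switch active: yes → true
  plan = team: team == team is true
  client ∈ {android, ios, web}: android is in the set → true
  NOT user opted into beta: no → true
  account age between 2419 days and 3701 days: 3162 in [2419, 3701] is true
  NOT internal user: yes → false
  plan ∈ {enterprise, pro}: team is not in the set → false
  rollout bucket < 22: 42 < 22 is false
  app build number ≥ 291: 684 ≥ 291 is true
  app build number ≤ 895: 684 ≤ 895 is true
  rollout bucket ≥ 16: 42 ≥ 16 is true
  client ∈ {android, ios}: android is in the set → true
  plan ∈ {free, pro, team}: team is in the set → true
Combine:
[1.1] NOT true = false
[1] false OR true OR false = true
[2.2] NOT true = false
[2] false OR false OR true = true
[3.3] NOT false = true
[3] false OR false OR true = true
[4.1] NOT true = false
[4.3] NOT true = false
[4] false OR true OR false = true
[5.2] NOT true = false
[5] true OR false = true
[6.2] NOT false = true
[6] false OR true OR false = true
[7.2] NOT true = false
[7] false OR false OR true = true
[8.1] NOT true = false
[8.3] NOT true = false
[8] false OR true OR false = true
[root] true AND true AND true AND true AND true AND true AND true AND true = true
Overall: true → enabled

Enabled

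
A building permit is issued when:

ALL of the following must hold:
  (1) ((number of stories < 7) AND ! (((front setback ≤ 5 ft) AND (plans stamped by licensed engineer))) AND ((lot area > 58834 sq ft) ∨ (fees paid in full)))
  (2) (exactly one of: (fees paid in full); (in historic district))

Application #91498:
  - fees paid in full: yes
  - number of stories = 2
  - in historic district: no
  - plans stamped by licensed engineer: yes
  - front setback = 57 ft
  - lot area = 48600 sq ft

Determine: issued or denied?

Atomic conditions:
  number of stories < 7: 2 < 7 is true
  front setback ≤ 5 ft: 57 ≤ 5 is false
  plans stamped by licensed engineer: yes → true
  lot area > 58834 sq ft: 48600 > 58834 is false
  fees paid in full: yes → true
  in historic district: no → false
Combine:
[1.2.1] false AND true = false
[1.2] NOT false = true
[1.3] false OR true = true
[1] true AND true AND true = true
[2] exactly-one(true, false) = true
[root] true AND true = true
Overall: true → issued

Issued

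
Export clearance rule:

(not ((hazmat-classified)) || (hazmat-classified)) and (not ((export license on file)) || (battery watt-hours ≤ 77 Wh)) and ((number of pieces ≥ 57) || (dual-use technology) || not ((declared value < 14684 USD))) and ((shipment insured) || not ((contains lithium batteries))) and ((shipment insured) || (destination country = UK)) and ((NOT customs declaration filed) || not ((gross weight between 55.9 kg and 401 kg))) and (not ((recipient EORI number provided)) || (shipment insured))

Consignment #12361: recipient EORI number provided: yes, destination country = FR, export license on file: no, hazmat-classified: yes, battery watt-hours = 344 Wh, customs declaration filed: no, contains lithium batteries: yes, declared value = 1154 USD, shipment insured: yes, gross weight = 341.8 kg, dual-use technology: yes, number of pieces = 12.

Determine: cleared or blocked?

Atomic conditions:
  hazmat-classified: yes → true
  export license on file: no → false
  battery watt-hours ≤ 77 Wh: 344 ≤ 77 is false
  number of pieces ≥ 57: 12 ≥ 57 is false
  dual-use technology: yes → true
  declared value < 14684 USD: 1154 < 14684 is true
  shipment insured: yes → true
  contains lithium batteries: yes → true
  destination country = UK: FR == UK is false
  NOT customs declaration filed: no → true
  gross weight between 55.9 kg and 401 kg: 341.8 in [55.9, 401] is true
  recipient EORI number provided: yes → true
Combine:
[1.1] NOT true = false
[1] false OR true = true
[2.1] NOT false = true
[2] true OR false = true
[3.3] NOT true = false
[3] false OR true OR false = true
[4.2] NOT true = false
[4] true OR false = true
[5] true OR false = true
[6.2] NOT true = false
[6] true OR false = true
[7.1] NOT true = false
[7] false OR true = true
[root] true AND true AND true AND true AND true AND true AND true = true
Overall: true → cleared

Cleared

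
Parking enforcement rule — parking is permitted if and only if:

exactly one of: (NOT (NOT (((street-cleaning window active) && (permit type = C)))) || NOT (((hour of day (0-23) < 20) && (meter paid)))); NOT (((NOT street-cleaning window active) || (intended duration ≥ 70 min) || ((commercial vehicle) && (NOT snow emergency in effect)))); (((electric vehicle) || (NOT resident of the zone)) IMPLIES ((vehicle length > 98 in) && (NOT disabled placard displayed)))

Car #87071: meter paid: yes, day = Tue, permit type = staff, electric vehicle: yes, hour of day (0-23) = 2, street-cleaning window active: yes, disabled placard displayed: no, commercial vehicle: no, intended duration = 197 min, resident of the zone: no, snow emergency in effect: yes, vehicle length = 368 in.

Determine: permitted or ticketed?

Permitted

Atomic conditions:
  street-cleaning window active: yes → true
  permit type = C: staff == C is false
  hour of day (0-23) < 20: 2 < 20 is true
  meter paid: yes → true
  NOT street-cleaning window active: yes → false
  intended duration ≥ 70 min: 197 ≥ 70 is true
  commercial vehicle: no → false
  NOT snow emergency in effect: yes → false
  electric vehicle: yes → true
  NOT resident of the zone: no → true
  vehicle length > 98 in: 368 > 98 is true
  NOT disabled placard displayed: no → true
Combine:
[1.1.1.1] true AND false = false
[1.1.1] NOT false = true
[1.1] NOT true = false
[1.2.1] true AND true = true
[1.2] NOT true = false
[1] false OR false = false
[2.1.3] false AND false = false
[2.1] false OR true OR false = true
[2] NOT true = false
[3.1] true OR true = true
[3.2] true AND true = true
[3] true → true = true
[root] exactly-one(false, false, true) = true
Overall: true → permitted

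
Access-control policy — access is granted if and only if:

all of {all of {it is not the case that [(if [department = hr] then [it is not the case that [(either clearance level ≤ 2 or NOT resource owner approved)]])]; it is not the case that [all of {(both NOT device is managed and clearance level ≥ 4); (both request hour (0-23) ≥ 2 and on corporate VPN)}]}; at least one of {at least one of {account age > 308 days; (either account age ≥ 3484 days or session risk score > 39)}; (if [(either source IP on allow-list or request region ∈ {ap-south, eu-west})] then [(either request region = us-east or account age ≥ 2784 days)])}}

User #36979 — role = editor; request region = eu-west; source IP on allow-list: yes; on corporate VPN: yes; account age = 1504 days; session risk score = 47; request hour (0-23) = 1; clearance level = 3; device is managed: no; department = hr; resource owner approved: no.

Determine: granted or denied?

Granted

Atomic conditions:
  department = hr: hr == hr is true
  clearance level ≤ 2: 3 ≤ 2 is false
  NOT resource owner approved: no → true
  NOT device is managed: no → true
  clearance level ≥ 4: 3 ≥ 4 is false
  request hour (0-23) ≥ 2: 1 ≥ 2 is false
  on corporate VPN: yes → true
  account age > 308 days: 1504 > 308 is true
  account age ≥ 3484 days: 1504 ≥ 3484 is false
  session risk score > 39: 47 > 39 is true
  source IP on allow-list: yes → true
  request region ∈ {ap-south, eu-west}: eu-west is in the set → true
  request region = us-east: eu-west == us-east is false
  account age ≥ 2784 days: 1504 ≥ 2784 is false
Combine:
[1.1.1.2.1] false OR true = true
[1.1.1.2] NOT true = false
[1.1.1] true → false = false
[1.1] NOT false = true
[1.2.1.1] true AND false = false
[1.2.1.2] false AND true = false
[1.2.1] false AND false = false
[1.2] NOT false = true
[1] true AND true = true
[2.1.2] false OR true = true
[2.1] true OR true = true
[2.2.1] true OR true = true
[2.2.2] false OR false = false
[2.2] true → false = false
[2] true OR false = true
[root] true AND true = true
Overall: true → granted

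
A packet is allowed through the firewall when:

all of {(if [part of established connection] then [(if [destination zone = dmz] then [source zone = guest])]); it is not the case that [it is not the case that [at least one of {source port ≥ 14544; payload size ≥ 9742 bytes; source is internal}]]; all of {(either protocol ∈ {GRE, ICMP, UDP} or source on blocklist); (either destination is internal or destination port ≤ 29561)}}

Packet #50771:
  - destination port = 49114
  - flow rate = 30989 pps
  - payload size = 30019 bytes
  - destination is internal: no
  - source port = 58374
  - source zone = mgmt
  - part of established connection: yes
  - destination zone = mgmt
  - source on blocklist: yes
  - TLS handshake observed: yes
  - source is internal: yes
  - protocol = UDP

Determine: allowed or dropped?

Atomic conditions:
  part of established connection: yes → true
  destination zone = dmz: mgmt == dmz is false
  source zone = guest: mgmt == guest is false
  source port ≥ 14544: 58374 ≥ 14544 is true
  payload size ≥ 9742 bytes: 30019 ≥ 9742 is true
  source is internal: yes → true
  protocol ∈ {GRE, ICMP, UDP}: UDP is in the set → true
  source on blocklist: yes → true
  destination is internal: no → false
  destination port ≤ 29561: 49114 ≤ 29561 is false
Combine:
[1.2] false → false (antecedent false ⇒ implication holds) = true
[1] true → true = true
[2.1.1] true OR true OR true = true
[2.1] NOT true = false
[2] NOT false = true
[3.1] true OR true = true
[3.2] false OR false = false
[3] true AND false = false
[root] true AND true AND false = false
Overall: false → dropped

Dropped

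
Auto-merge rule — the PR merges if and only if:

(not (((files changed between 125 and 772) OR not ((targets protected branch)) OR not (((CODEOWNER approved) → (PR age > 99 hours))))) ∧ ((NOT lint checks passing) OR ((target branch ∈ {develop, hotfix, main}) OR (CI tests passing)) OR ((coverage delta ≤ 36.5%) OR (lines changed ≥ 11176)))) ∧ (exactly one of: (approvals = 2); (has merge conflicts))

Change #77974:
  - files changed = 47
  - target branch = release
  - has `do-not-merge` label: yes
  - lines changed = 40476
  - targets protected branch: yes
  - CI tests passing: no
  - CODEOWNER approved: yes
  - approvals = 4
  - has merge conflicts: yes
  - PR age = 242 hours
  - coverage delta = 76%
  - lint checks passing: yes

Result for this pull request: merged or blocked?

Atomic conditions:
  files changed between 125 and 772: 47 in [125, 772] is false
  targets protected branch: yes → true
  CODEOWNER approved: yes → true
  PR age > 99 hours: 242 > 99 is true
  NOT lint checks passing: yes → false
  target branch ∈ {develop, hotfix, main}: release is not in the set → false
  CI tests passing: no → false
  coverage delta ≤ 36.5%: 76 ≤ 36.5 is false
  lines changed ≥ 11176: 40476 ≥ 11176 is true
  approvals = 2: 4 == 2 is false
  has merge conflicts: yes → true
Combine:
[1.1.1.2] NOT true = false
[1.1.1.3.1] true → true = true
[1.1.1.3] NOT true = false
[1.1.1] false OR false OR false = false
[1.1] NOT false = true
[1.2.2] false OR false = false
[1.2.3] false OR true = true
[1.2] false OR false OR true = true
[1] true AND true = true
[2] exactly-one(false, true) = true
[root] true AND true = true
Overall: true → merged

Merged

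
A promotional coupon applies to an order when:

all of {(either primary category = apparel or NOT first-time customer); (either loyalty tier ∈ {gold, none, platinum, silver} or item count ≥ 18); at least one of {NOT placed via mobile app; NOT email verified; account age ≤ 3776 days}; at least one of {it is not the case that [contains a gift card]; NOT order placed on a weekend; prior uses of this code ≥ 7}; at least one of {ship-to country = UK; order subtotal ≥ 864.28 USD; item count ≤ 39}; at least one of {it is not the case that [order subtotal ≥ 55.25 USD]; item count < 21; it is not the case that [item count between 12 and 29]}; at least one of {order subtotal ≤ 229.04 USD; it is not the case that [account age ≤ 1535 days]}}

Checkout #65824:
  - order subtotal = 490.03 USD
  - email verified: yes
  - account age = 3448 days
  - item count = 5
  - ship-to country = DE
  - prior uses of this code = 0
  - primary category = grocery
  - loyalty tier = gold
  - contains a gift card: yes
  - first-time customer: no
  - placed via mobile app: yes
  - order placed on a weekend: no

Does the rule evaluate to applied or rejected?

Applied

Atomic conditions:
  primary category = apparel: grocery == apparel is false
  NOT first-time customer: no → true
  loyalty tier ∈ {gold, none, platinum, silver}: gold is in the set → true
  item count ≥ 18: 5 ≥ 18 is false
  NOT placed via mobile app: yes → false
  NOT email verified: yes → false
  account age ≤ 3776 days: 3448 ≤ 3776 is true
  contains a gift card: yes → true
  NOT order placed on a weekend: no → true
  prior uses of this code ≥ 7: 0 ≥ 7 is false
  ship-to country = UK: DE == UK is false
  order subtotal ≥ 864.28 USD: 490.03 ≥ 864.28 is false
  item count ≤ 39: 5 ≤ 39 is true
  order subtotal ≥ 55.25 USD: 490.03 ≥ 55.25 is true
  item count < 21: 5 < 21 is true
  item count between 12 and 29: 5 in [12, 29] is false
  order subtotal ≤ 229.04 USD: 490.03 ≤ 229.04 is false
  account age ≤ 1535 days: 3448 ≤ 1535 is false
Combine:
[1] false OR true = true
[2] true OR false = true
[3] false OR false OR true = true
[4.1] NOT true = false
[4] false OR true OR false = true
[5] false OR false OR true = true
[6.1] NOT true = false
[6.3] NOT false = true
[6] false OR true OR true = true
[7.2] NOT false = true
[7] false OR true = true
[root] true AND true AND true AND true AND true AND true AND true = true
Overall: true → applied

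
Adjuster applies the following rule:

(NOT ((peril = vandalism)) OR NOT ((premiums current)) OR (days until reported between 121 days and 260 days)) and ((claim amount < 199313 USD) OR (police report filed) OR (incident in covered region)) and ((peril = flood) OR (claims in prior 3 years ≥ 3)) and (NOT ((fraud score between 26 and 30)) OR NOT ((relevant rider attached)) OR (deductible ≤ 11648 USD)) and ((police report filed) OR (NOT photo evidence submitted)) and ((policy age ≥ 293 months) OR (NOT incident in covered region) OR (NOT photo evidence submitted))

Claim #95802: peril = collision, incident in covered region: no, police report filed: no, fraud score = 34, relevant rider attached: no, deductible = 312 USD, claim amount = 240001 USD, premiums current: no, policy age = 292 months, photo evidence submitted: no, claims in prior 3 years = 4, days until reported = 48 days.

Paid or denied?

Denied

Atomic conditions:
  peril = vandalism: collision == vandalism is false
  premiums current: no → false
  days until reported between 121 days and 260 days: 48 in [121, 260] is false
  claim amount < 199313 USD: 240001 < 199313 is false
  police report filed: no → false
  incident in covered region: no → false
  peril = flood: collision == flood is false
  claims in prior 3 years ≥ 3: 4 ≥ 3 is true
  fraud score between 26 and 30: 34 in [26, 30] is false
  relevant rider attached: no → false
  deductible ≤ 11648 USD: 312 ≤ 11648 is true
  NOT photo evidence submitted: no → true
  policy age ≥ 293 months: 292 ≥ 293 is false
  NOT incident in covered region: no → true
Combine:
[1.1] NOT false = true
[1.2] NOT false = true
[1] true OR true OR false = true
[2] false OR false OR false = false
[3] false OR true = true
[4.1] NOT false = true
[4.2] NOT false = true
[4] true OR true OR true = true
[5] false OR true = true
[6] false OR true OR true = true
[root] true AND false AND true AND true AND true AND true = false
Overall: false → denied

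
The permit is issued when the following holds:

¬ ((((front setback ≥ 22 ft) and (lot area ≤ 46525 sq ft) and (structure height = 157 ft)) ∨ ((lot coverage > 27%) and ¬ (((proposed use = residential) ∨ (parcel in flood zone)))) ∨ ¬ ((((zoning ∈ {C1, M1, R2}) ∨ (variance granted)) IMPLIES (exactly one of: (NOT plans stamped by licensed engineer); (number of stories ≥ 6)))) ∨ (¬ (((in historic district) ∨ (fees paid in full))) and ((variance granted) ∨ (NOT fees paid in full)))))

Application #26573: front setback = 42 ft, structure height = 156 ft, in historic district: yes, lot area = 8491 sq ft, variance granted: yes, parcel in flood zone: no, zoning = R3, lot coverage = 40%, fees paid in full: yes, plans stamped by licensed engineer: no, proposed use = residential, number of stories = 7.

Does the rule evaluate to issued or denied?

Denied

Atomic conditions:
  front setback ≥ 22 ft: 42 ≥ 22 is true
  lot area ≤ 46525 sq ft: 8491 ≤ 46525 is true
  structure height = 157 ft: 156 == 157 is false
  lot coverage > 27%: 40 > 27 is true
  proposed use = residential: residential == residential is true
  parcel in flood zone: no → false
  zoning ∈ {C1, M1, R2}: R3 is not in the set → false
  variance granted: yes → true
  NOT plans stamped by licensed engineer: no → true
  number of stories ≥ 6: 7 ≥ 6 is true
  in historic district: yes → true
  fees paid in full: yes → true
  NOT fees paid in full: yes → false
Combine:
[1.1] true AND true AND false = false
[1.2.2.1] true OR false = true
[1.2.2] NOT true = false
[1.2] true AND false = false
[1.3.1.1] false OR true = true
[1.3.1.2] exactly-one(true, true) = false
[1.3.1] true → false = false
[1.3] NOT false = true
[1.4.1.1] true OR true = true
[1.4.1] NOT true = false
[1.4.2] true OR false = true
[1.4] false AND true = false
[1] false OR false OR true OR false = true
[root] NOT true = false
Overall: false → denied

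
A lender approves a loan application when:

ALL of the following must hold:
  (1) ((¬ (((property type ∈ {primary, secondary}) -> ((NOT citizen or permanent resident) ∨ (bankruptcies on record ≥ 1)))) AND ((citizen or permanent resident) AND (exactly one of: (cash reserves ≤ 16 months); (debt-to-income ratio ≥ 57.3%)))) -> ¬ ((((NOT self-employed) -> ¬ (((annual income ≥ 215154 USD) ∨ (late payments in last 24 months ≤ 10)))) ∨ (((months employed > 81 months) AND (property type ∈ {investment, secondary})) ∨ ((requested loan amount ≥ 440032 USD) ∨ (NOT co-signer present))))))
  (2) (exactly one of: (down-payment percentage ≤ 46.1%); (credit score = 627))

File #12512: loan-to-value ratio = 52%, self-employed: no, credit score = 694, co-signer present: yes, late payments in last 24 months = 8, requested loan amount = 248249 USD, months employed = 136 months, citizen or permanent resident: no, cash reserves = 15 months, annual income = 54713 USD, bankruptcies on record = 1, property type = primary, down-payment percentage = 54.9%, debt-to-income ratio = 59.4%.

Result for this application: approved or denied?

Denied

Atomic conditions:
  property type ∈ {primary, secondary}: primary is in the set → true
  NOT citizen or permanent resident: no → true
  bankruptcies on record ≥ 1: 1 ≥ 1 is true
  citizen or permanent resident: no → false
  cash reserves ≤ 16 months: 15 ≤ 16 is true
  debt-to-income ratio ≥ 57.3%: 59.4 ≥ 57.3 is true
  NOT self-employed: no → true
  annual income ≥ 215154 USD: 54713 ≥ 215154 is false
  late payments in last 24 months ≤ 10: 8 ≤ 10 is true
  months employed > 81 months: 136 > 81 is true
  property type ∈ {investment, secondary}: primary is not in the set → false
  requested loan amount ≥ 440032 USD: 248249 ≥ 440032 is false
  NOT co-signer present: yes → false
  down-payment percentage ≤ 46.1%: 54.9 ≤ 46.1 is false
  credit score = 627: 694 == 627 is false
Combine:
[1.1.1.1.2] true OR true = true
[1.1.1.1] true → true = true
[1.1.1] NOT true = false
[1.1.2.2] exactly-one(true, true) = false
[1.1.2] false AND false = false
[1.1] false AND false = false
[1.2.1.1.2.1] false OR true = true
[1.2.1.1.2] NOT true = false
[1.2.1.1] true → false = false
[1.2.1.2.1] true AND false = false
[1.2.1.2.2] false OR false = false
[1.2.1.2] false OR false = false
[1.2.1] false OR false = false
[1.2] NOT false = true
[1] false → true (antecedent false ⇒ implication holds) = true
[2] exactly-one(false, false) = false
[root] true AND false = false
Overall: false → denied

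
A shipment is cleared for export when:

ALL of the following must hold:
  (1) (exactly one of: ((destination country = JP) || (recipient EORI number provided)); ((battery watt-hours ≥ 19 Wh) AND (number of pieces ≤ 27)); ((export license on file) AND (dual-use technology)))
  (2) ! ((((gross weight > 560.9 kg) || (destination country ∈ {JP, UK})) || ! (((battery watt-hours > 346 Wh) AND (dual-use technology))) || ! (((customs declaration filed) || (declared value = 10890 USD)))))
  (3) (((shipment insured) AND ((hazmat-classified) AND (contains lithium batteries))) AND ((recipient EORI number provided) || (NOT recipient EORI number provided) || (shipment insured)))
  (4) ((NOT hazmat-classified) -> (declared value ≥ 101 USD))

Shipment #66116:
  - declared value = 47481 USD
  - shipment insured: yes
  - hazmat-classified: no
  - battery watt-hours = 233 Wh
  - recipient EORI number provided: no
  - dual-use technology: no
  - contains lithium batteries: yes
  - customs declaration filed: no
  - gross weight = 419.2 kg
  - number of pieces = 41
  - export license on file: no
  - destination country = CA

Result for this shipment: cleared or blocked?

Atomic conditions:
  destination country = JP: CA == JP is false
  recipient EORI number provided: no → false
  battery watt-hours ≥ 19 Wh: 233 ≥ 19 is true
  number of pieces ≤ 27: 41 ≤ 27 is false
  export license on file: no → false
  dual-use technology: no → false
  gross weight > 560.9 kg: 419.2 > 560.9 is false
  destination country ∈ {JP, UK}: CA is not in the set → false
  battery watt-hours > 346 Wh: 233 > 346 is false
  customs declaration filed: no → false
  declared value = 10890 USD: 47481 == 10890 is false
  shipment insured: yes → true
  hazmat-classified: no → false
  contains lithium batteries: yes → true
  NOT recipient EORI number provided: no → true
  NOT hazmat-classified: no → true
  declared value ≥ 101 USD: 47481 ≥ 101 is true
Combine:
[1.1] false OR false = false
[1.2] true AND false = false
[1.3] false AND false = false
[1] exactly-one(false, false, false) = false
[2.1.1] false OR false = false
[2.1.2.1] false AND false = false
[2.1.2] NOT false = true
[2.1.3.1] false OR false = false
[2.1.3] NOT false = true
[2.1] false OR true OR true = true
[2] NOT true = false
[3.1.2] false AND true = false
[3.1] true AND false = false
[3.2] false OR true OR true = true
[3] false AND true = false
[4] true → true = true
[root] false AND false AND false AND true = false
Overall: false → blocked

Blocked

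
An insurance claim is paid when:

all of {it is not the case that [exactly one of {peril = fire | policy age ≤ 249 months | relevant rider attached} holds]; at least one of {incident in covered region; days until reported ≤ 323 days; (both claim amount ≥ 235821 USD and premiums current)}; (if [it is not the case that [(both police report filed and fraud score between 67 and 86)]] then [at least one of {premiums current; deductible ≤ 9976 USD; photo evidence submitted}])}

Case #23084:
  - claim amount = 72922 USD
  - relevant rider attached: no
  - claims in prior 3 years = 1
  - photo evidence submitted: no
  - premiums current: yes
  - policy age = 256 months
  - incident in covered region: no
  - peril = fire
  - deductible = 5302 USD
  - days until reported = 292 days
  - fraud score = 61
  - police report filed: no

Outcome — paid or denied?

Atomic conditions:
  peril = fire: fire == fire is true
  policy age ≤ 249 months: 256 ≤ 249 is false
  relevant rider attached: no → false
  incident in covered region: no → false
  days until reported ≤ 323 days: 292 ≤ 323 is true
  claim amount ≥ 235821 USD: 72922 ≥ 235821 is false
  premiums current: yes → true
  police report filed: no → false
  fraud score between 67 and 86: 61 in [67, 86] is false
  deductible ≤ 9976 USD: 5302 ≤ 9976 is true
  photo evidence submitted: no → false
Combine:
[1.1] exactly-one(true, false, false) = true
[1] NOT true = false
[2.3] false AND true = false
[2] false OR true OR false = true
[3.1.1] false AND false = false
[3.1] NOT false = true
[3.2] true OR true OR false = true
[3] true → true = true
[root] false AND true AND true = false
Overall: false → denied

Denied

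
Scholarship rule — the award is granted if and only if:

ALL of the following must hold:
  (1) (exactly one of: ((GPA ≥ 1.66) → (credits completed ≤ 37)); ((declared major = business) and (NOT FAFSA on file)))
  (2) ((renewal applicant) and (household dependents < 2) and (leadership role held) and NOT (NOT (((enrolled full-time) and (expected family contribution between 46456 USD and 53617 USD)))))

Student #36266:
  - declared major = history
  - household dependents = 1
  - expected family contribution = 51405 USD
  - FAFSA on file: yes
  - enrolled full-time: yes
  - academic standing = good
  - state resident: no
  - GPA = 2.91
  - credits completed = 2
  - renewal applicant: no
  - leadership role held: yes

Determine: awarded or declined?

Declined

Atomic conditions:
  GPA ≥ 1.66: 2.91 ≥ 1.66 is true
  credits completed ≤ 37: 2 ≤ 37 is true
  declared major = business: history == business is false
  NOT FAFSA on file: yes → false
  renewal applicant: no → false
  household dependents < 2: 1 < 2 is true
  leadership role held: yes → true
  enrolled full-time: yes → true
  expected family contribution between 46456 USD and 53617 USD: 51405 in [46456, 53617] is true
Combine:
[1.1] true → true = true
[1.2] false AND false = false
[1] exactly-one(true, false) = true
[2.4.1.1] true AND true = true
[2.4.1] NOT true = false
[2.4] NOT false = true
[2] false AND true AND true AND true = false
[root] true AND false = false
Overall: false → declined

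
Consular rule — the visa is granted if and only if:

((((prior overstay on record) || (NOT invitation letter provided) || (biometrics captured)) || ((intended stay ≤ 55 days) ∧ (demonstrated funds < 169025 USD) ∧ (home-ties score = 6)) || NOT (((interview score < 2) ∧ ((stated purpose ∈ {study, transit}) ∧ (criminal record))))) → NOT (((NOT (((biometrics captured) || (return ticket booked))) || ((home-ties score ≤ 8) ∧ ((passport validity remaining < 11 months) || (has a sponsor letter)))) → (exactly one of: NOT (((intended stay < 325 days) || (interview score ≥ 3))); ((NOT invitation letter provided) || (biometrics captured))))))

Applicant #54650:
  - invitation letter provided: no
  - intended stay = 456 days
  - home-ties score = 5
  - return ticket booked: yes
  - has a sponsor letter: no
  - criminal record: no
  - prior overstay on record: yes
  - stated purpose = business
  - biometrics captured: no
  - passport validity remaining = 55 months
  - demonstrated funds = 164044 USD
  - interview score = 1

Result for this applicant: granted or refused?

Atomic conditions:
  prior overstay on record: yes → true
  NOT invitation letter provided: no → true
  biometrics captured: no → false
  intended stay ≤ 55 days: 456 ≤ 55 is false
  demonstrated funds < 169025 USD: 164044 < 169025 is true
  home-ties score = 6: 5 == 6 is false
  interview score < 2: 1 < 2 is true
  stated purpose ∈ {study, transit}: business is not in the set → false
  criminal record: no → false
  return ticket booked: yes → true
  home-ties score ≤ 8: 5 ≤ 8 is true
  passport validity remaining < 11 months: 55 < 11 is false
  has a sponsor letter: no → false
  intended stay < 325 days: 456 < 325 is false
  interview score ≥ 3: 1 ≥ 3 is false
Combine:
[1.1] true OR true OR false = true
[1.2] false AND true AND false = false
[1.3.1.2] false AND false = false
[1.3.1] true AND false = false
[1.3] NOT false = true
[1] true OR false OR true = true
[2.1.1.1.1] false OR true = true
[2.1.1.1] NOT true = false
[2.1.1.2.2] false OR false = false
[2.1.1.2] true AND false = false
[2.1.1] false OR false = false
[2.1.2.1.1] false OR false = false
[2.1.2.1] NOT false = true
[2.1.2.2] true OR false = true
[2.1.2] exactly-one(true, true) = false
[2.1] false → false (antecedent false ⇒ implication holds) = true
[2] NOT true = false
[root] true → false = false
Overall: false → refused

Refused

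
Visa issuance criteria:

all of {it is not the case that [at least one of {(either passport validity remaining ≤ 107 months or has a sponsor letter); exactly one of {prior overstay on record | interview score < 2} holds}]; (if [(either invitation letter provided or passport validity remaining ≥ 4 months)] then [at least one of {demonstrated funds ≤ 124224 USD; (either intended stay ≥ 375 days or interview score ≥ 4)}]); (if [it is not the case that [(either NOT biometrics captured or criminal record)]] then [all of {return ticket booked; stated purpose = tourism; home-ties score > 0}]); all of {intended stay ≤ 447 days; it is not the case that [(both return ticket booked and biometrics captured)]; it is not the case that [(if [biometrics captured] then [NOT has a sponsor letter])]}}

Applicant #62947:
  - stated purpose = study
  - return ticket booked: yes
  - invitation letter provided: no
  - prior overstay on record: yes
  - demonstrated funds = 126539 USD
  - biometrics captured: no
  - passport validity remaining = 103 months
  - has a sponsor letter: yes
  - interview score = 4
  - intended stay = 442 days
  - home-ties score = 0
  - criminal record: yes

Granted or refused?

Atomic conditions:
  passport validity remaining ≤ 107 months: 103 ≤ 107 is true
  has a sponsor letter: yes → true
  prior overstay on record: yes → true
  interview score < 2: 4 < 2 is false
  invitation letter provided: no → false
  passport validity remaining ≥ 4 months: 103 ≥ 4 is true
  demonstrated funds ≤ 124224 USD: 126539 ≤ 124224 is false
  intended stay ≥ 375 days: 442 ≥ 375 is true
  interview score ≥ 4: 4 ≥ 4 is true
  NOT biometrics captured: no → true
  criminal record: yes → true
  return ticket booked: yes → true
  stated purpose = tourism: study == tourism is false
  home-ties score > 0: 0 > 0 is false
  intended stay ≤ 447 days: 442 ≤ 447 is true
  biometrics captured: no → false
  NOT has a sponsor letter: yes → false
Combine:
[1.1.1] true OR true = true
[1.1.2] exactly-one(true, false) = true
[1.1] true OR true = true
[1] NOT true = false
[2.1] false OR true = true
[2.2.2] true OR true = true
[2.2] false OR true = true
[2] true → true = true
[3.1.1] true OR true = true
[3.1] NOT true = false
[3.2] true AND false AND false = false
[3] false → false (antecedent false ⇒ implication holds) = true
[4.2.1] true AND false = false
[4.2] NOT false = true
[4.3.1] false → false (antecedent false ⇒ implication holds) = true
[4.3] NOT true = false
[4] true AND true AND false = false
[root] false AND true AND true AND false = false
Overall: false → refused

Refused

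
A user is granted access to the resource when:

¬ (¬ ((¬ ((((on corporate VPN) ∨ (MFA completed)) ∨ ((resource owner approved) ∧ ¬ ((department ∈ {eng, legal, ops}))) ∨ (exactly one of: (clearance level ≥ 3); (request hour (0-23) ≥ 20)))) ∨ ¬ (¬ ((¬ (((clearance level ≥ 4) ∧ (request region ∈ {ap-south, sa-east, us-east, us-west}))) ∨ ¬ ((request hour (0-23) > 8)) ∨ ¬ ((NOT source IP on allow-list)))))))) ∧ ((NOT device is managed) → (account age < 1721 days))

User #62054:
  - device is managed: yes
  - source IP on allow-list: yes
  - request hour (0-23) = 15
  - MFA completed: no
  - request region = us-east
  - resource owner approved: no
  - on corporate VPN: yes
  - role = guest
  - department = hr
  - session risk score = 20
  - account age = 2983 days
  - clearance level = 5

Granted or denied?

Atomic conditions:
  on corporate VPN: yes → true
  MFA completed: no → false
  resource owner approved: no → false
  department ∈ {eng, legal, ops}: hr is not in the set → false
  clearance level ≥ 3: 5 ≥ 3 is true
  request hour (0-23) ≥ 20: 15 ≥ 20 is false
  clearance level ≥ 4: 5 ≥ 4 is true
  request region ∈ {ap-south, sa-east, us-east, us-west}: us-east is in the set → true
  request hour (0-23) > 8: 15 > 8 is true
  NOT source IP on allow-list: yes → false
  NOT device is managed: yes → false
  account age < 1721 days: 2983 < 1721 is false
Combine:
[1.1.1.1.1.1] true OR false = true
[1.1.1.1.1.2.2] NOT false = true
[1.1.1.1.1.2] false AND true = false
[1.1.1.1.1.3] exactly-one(true, false) = true
[1.1.1.1.1] true OR false OR true = true
[1.1.1.1] NOT true = false
[1.1.1.2.1.1.1.1] true AND true = true
[1.1.1.2.1.1.1] NOT true = false
[1.1.1.2.1.1.2] NOT true = false
[1.1.1.2.1.1.3] NOT false = true
[1.1.1.2.1.1] false OR false OR true = true
[1.1.1.2.1] NOT true = false
[1.1.1.2] NOT false = true
[1.1.1] false OR true = true
[1.1] NOT true = false
[1] NOT false = true
[2] false → false (antecedent false ⇒ implication holds) = true
[root] true AND true = true
Overall: true → granted

Granted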